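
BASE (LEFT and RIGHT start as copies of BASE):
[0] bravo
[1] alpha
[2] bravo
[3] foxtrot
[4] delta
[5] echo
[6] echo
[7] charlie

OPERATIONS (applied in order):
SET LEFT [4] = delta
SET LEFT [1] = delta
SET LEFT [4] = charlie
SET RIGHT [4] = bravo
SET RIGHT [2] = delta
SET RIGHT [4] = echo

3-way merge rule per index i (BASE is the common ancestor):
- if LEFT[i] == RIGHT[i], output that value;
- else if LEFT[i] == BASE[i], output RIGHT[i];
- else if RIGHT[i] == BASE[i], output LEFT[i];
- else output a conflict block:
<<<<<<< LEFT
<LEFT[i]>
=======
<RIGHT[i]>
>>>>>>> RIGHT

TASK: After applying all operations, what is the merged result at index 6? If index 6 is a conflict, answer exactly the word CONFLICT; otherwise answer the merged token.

Answer: echo

Derivation:
Final LEFT:  [bravo, delta, bravo, foxtrot, charlie, echo, echo, charlie]
Final RIGHT: [bravo, alpha, delta, foxtrot, echo, echo, echo, charlie]
i=0: L=bravo R=bravo -> agree -> bravo
i=1: L=delta, R=alpha=BASE -> take LEFT -> delta
i=2: L=bravo=BASE, R=delta -> take RIGHT -> delta
i=3: L=foxtrot R=foxtrot -> agree -> foxtrot
i=4: BASE=delta L=charlie R=echo all differ -> CONFLICT
i=5: L=echo R=echo -> agree -> echo
i=6: L=echo R=echo -> agree -> echo
i=7: L=charlie R=charlie -> agree -> charlie
Index 6 -> echo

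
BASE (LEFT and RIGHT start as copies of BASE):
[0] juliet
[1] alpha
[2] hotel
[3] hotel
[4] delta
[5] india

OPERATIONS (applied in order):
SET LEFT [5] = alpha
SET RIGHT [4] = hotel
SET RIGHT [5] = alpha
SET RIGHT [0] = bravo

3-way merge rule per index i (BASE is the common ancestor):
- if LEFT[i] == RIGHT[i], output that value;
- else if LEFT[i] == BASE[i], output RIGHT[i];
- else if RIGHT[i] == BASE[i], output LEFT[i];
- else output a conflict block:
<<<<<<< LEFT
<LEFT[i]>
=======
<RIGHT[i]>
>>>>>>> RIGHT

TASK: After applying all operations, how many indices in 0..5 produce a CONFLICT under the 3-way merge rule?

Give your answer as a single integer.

Answer: 0

Derivation:
Final LEFT:  [juliet, alpha, hotel, hotel, delta, alpha]
Final RIGHT: [bravo, alpha, hotel, hotel, hotel, alpha]
i=0: L=juliet=BASE, R=bravo -> take RIGHT -> bravo
i=1: L=alpha R=alpha -> agree -> alpha
i=2: L=hotel R=hotel -> agree -> hotel
i=3: L=hotel R=hotel -> agree -> hotel
i=4: L=delta=BASE, R=hotel -> take RIGHT -> hotel
i=5: L=alpha R=alpha -> agree -> alpha
Conflict count: 0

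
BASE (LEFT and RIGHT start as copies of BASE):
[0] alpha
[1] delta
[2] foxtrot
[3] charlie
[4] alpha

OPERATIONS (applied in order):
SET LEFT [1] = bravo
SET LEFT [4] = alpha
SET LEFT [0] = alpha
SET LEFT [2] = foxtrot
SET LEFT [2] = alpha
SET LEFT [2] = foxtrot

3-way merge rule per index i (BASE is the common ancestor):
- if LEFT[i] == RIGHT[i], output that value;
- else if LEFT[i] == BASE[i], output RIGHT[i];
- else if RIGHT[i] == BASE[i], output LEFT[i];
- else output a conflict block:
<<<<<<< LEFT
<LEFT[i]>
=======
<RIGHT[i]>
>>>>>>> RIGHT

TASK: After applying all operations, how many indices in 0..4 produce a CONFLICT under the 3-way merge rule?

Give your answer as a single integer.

Final LEFT:  [alpha, bravo, foxtrot, charlie, alpha]
Final RIGHT: [alpha, delta, foxtrot, charlie, alpha]
i=0: L=alpha R=alpha -> agree -> alpha
i=1: L=bravo, R=delta=BASE -> take LEFT -> bravo
i=2: L=foxtrot R=foxtrot -> agree -> foxtrot
i=3: L=charlie R=charlie -> agree -> charlie
i=4: L=alpha R=alpha -> agree -> alpha
Conflict count: 0

Answer: 0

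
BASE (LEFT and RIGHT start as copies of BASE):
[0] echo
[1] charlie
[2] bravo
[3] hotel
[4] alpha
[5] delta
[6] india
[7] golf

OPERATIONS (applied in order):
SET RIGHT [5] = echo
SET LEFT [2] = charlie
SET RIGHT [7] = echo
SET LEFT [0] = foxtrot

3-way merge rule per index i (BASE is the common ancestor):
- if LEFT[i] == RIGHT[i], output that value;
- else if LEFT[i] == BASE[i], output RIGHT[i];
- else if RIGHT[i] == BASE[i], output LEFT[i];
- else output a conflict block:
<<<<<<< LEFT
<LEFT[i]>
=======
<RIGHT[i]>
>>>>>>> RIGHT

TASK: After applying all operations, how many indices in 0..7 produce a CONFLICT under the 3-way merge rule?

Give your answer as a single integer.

Answer: 0

Derivation:
Final LEFT:  [foxtrot, charlie, charlie, hotel, alpha, delta, india, golf]
Final RIGHT: [echo, charlie, bravo, hotel, alpha, echo, india, echo]
i=0: L=foxtrot, R=echo=BASE -> take LEFT -> foxtrot
i=1: L=charlie R=charlie -> agree -> charlie
i=2: L=charlie, R=bravo=BASE -> take LEFT -> charlie
i=3: L=hotel R=hotel -> agree -> hotel
i=4: L=alpha R=alpha -> agree -> alpha
i=5: L=delta=BASE, R=echo -> take RIGHT -> echo
i=6: L=india R=india -> agree -> india
i=7: L=golf=BASE, R=echo -> take RIGHT -> echo
Conflict count: 0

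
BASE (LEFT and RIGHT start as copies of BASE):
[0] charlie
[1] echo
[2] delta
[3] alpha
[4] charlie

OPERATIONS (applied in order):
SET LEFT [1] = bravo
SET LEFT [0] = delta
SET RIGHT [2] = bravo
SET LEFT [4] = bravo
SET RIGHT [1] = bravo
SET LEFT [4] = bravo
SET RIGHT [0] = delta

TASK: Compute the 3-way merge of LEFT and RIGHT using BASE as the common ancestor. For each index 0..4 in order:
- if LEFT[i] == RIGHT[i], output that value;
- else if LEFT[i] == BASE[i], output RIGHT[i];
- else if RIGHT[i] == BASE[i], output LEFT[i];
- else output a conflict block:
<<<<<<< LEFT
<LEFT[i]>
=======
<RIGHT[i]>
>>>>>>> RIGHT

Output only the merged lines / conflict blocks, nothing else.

Final LEFT:  [delta, bravo, delta, alpha, bravo]
Final RIGHT: [delta, bravo, bravo, alpha, charlie]
i=0: L=delta R=delta -> agree -> delta
i=1: L=bravo R=bravo -> agree -> bravo
i=2: L=delta=BASE, R=bravo -> take RIGHT -> bravo
i=3: L=alpha R=alpha -> agree -> alpha
i=4: L=bravo, R=charlie=BASE -> take LEFT -> bravo

Answer: delta
bravo
bravo
alpha
bravo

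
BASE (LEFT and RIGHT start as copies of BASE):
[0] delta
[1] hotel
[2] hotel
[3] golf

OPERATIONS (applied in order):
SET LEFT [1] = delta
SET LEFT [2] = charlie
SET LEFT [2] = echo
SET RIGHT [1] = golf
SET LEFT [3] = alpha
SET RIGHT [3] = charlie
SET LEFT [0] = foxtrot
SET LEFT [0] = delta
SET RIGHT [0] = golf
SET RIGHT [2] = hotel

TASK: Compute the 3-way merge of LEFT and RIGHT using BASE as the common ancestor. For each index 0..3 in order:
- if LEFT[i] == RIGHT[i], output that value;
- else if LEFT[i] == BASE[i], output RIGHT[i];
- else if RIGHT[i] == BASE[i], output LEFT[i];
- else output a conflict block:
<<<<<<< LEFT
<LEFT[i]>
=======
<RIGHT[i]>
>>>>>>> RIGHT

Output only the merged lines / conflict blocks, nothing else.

Answer: golf
<<<<<<< LEFT
delta
=======
golf
>>>>>>> RIGHT
echo
<<<<<<< LEFT
alpha
=======
charlie
>>>>>>> RIGHT

Derivation:
Final LEFT:  [delta, delta, echo, alpha]
Final RIGHT: [golf, golf, hotel, charlie]
i=0: L=delta=BASE, R=golf -> take RIGHT -> golf
i=1: BASE=hotel L=delta R=golf all differ -> CONFLICT
i=2: L=echo, R=hotel=BASE -> take LEFT -> echo
i=3: BASE=golf L=alpha R=charlie all differ -> CONFLICT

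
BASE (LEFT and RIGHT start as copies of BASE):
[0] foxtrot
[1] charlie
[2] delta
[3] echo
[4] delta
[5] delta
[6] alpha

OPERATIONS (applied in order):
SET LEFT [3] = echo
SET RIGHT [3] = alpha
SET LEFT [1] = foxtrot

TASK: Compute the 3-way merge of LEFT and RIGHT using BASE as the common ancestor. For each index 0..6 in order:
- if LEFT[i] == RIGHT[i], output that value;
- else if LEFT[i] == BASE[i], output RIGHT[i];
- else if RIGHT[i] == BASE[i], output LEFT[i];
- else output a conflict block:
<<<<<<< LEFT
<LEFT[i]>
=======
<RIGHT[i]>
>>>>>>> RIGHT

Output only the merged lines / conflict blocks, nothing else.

Answer: foxtrot
foxtrot
delta
alpha
delta
delta
alpha

Derivation:
Final LEFT:  [foxtrot, foxtrot, delta, echo, delta, delta, alpha]
Final RIGHT: [foxtrot, charlie, delta, alpha, delta, delta, alpha]
i=0: L=foxtrot R=foxtrot -> agree -> foxtrot
i=1: L=foxtrot, R=charlie=BASE -> take LEFT -> foxtrot
i=2: L=delta R=delta -> agree -> delta
i=3: L=echo=BASE, R=alpha -> take RIGHT -> alpha
i=4: L=delta R=delta -> agree -> delta
i=5: L=delta R=delta -> agree -> delta
i=6: L=alpha R=alpha -> agree -> alpha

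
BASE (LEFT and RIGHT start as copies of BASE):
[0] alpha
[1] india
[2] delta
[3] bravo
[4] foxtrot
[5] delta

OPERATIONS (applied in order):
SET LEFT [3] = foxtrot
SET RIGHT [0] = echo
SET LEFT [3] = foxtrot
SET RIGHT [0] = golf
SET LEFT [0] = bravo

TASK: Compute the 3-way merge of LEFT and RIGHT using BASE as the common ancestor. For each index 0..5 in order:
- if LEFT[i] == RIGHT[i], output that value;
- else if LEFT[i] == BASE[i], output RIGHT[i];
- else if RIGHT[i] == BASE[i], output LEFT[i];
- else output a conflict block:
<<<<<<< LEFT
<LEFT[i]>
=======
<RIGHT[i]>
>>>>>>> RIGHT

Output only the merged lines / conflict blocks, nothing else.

Final LEFT:  [bravo, india, delta, foxtrot, foxtrot, delta]
Final RIGHT: [golf, india, delta, bravo, foxtrot, delta]
i=0: BASE=alpha L=bravo R=golf all differ -> CONFLICT
i=1: L=india R=india -> agree -> india
i=2: L=delta R=delta -> agree -> delta
i=3: L=foxtrot, R=bravo=BASE -> take LEFT -> foxtrot
i=4: L=foxtrot R=foxtrot -> agree -> foxtrot
i=5: L=delta R=delta -> agree -> delta

Answer: <<<<<<< LEFT
bravo
=======
golf
>>>>>>> RIGHT
india
delta
foxtrot
foxtrot
delta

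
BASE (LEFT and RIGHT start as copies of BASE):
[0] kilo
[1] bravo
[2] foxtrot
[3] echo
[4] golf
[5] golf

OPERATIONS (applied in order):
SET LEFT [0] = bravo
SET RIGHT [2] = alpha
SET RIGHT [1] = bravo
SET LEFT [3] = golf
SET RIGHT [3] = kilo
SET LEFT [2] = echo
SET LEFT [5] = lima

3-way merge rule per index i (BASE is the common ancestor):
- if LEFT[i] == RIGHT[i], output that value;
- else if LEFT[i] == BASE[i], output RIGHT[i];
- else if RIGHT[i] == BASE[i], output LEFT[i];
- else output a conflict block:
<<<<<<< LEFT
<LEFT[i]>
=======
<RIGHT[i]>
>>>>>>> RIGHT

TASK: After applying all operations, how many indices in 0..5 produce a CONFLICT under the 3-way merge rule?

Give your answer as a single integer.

Answer: 2

Derivation:
Final LEFT:  [bravo, bravo, echo, golf, golf, lima]
Final RIGHT: [kilo, bravo, alpha, kilo, golf, golf]
i=0: L=bravo, R=kilo=BASE -> take LEFT -> bravo
i=1: L=bravo R=bravo -> agree -> bravo
i=2: BASE=foxtrot L=echo R=alpha all differ -> CONFLICT
i=3: BASE=echo L=golf R=kilo all differ -> CONFLICT
i=4: L=golf R=golf -> agree -> golf
i=5: L=lima, R=golf=BASE -> take LEFT -> lima
Conflict count: 2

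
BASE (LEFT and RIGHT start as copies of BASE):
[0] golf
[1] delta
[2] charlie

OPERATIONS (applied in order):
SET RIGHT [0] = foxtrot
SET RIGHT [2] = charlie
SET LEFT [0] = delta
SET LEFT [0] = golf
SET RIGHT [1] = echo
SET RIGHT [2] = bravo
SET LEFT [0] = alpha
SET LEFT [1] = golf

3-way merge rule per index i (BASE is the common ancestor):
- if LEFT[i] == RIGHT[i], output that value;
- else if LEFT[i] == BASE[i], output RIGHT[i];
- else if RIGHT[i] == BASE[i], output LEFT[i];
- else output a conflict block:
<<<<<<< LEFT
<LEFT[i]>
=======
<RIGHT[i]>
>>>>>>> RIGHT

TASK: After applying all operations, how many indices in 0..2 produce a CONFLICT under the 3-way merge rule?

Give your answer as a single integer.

Final LEFT:  [alpha, golf, charlie]
Final RIGHT: [foxtrot, echo, bravo]
i=0: BASE=golf L=alpha R=foxtrot all differ -> CONFLICT
i=1: BASE=delta L=golf R=echo all differ -> CONFLICT
i=2: L=charlie=BASE, R=bravo -> take RIGHT -> bravo
Conflict count: 2

Answer: 2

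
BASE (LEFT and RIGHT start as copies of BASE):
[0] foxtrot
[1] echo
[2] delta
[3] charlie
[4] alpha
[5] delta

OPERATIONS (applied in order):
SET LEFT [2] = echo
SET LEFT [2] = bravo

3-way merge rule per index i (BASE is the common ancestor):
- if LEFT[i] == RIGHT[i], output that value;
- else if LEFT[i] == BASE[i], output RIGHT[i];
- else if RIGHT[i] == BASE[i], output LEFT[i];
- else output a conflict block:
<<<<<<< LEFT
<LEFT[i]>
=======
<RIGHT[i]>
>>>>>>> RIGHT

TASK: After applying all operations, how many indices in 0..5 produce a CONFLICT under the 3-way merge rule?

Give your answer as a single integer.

Answer: 0

Derivation:
Final LEFT:  [foxtrot, echo, bravo, charlie, alpha, delta]
Final RIGHT: [foxtrot, echo, delta, charlie, alpha, delta]
i=0: L=foxtrot R=foxtrot -> agree -> foxtrot
i=1: L=echo R=echo -> agree -> echo
i=2: L=bravo, R=delta=BASE -> take LEFT -> bravo
i=3: L=charlie R=charlie -> agree -> charlie
i=4: L=alpha R=alpha -> agree -> alpha
i=5: L=delta R=delta -> agree -> delta
Conflict count: 0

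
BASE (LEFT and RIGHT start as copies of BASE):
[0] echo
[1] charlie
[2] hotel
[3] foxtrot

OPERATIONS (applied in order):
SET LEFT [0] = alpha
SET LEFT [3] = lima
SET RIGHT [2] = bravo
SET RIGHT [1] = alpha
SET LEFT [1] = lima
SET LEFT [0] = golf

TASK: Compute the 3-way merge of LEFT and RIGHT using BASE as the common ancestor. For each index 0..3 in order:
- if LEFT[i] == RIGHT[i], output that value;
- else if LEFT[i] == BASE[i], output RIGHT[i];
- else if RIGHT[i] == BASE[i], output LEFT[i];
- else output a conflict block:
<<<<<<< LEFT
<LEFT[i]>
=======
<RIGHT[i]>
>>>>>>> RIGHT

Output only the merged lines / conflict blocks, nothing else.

Final LEFT:  [golf, lima, hotel, lima]
Final RIGHT: [echo, alpha, bravo, foxtrot]
i=0: L=golf, R=echo=BASE -> take LEFT -> golf
i=1: BASE=charlie L=lima R=alpha all differ -> CONFLICT
i=2: L=hotel=BASE, R=bravo -> take RIGHT -> bravo
i=3: L=lima, R=foxtrot=BASE -> take LEFT -> lima

Answer: golf
<<<<<<< LEFT
lima
=======
alpha
>>>>>>> RIGHT
bravo
lima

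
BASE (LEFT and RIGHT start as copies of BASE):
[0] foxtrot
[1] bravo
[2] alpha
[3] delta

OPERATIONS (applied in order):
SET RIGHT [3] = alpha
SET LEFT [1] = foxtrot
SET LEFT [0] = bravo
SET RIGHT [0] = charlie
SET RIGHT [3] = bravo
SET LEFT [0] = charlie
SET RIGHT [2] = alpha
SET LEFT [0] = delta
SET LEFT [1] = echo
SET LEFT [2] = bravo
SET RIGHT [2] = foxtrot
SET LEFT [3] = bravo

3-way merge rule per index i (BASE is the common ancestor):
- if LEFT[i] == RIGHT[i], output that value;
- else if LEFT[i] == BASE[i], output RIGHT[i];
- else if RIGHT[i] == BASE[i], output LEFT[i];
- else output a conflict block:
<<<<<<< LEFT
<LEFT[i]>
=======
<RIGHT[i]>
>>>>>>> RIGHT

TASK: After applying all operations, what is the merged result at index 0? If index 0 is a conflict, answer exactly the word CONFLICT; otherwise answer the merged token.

Answer: CONFLICT

Derivation:
Final LEFT:  [delta, echo, bravo, bravo]
Final RIGHT: [charlie, bravo, foxtrot, bravo]
i=0: BASE=foxtrot L=delta R=charlie all differ -> CONFLICT
i=1: L=echo, R=bravo=BASE -> take LEFT -> echo
i=2: BASE=alpha L=bravo R=foxtrot all differ -> CONFLICT
i=3: L=bravo R=bravo -> agree -> bravo
Index 0 -> CONFLICT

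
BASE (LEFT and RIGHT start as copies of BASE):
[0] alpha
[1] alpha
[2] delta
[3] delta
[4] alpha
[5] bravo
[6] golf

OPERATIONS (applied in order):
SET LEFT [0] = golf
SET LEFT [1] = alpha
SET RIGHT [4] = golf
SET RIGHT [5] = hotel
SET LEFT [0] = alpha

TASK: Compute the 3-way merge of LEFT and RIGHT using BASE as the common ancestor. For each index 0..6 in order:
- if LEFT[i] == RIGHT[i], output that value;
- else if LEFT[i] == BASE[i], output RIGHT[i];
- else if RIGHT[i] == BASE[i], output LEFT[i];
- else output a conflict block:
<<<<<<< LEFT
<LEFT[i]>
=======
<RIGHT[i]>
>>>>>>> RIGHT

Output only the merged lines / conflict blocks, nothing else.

Final LEFT:  [alpha, alpha, delta, delta, alpha, bravo, golf]
Final RIGHT: [alpha, alpha, delta, delta, golf, hotel, golf]
i=0: L=alpha R=alpha -> agree -> alpha
i=1: L=alpha R=alpha -> agree -> alpha
i=2: L=delta R=delta -> agree -> delta
i=3: L=delta R=delta -> agree -> delta
i=4: L=alpha=BASE, R=golf -> take RIGHT -> golf
i=5: L=bravo=BASE, R=hotel -> take RIGHT -> hotel
i=6: L=golf R=golf -> agree -> golf

Answer: alpha
alpha
delta
delta
golf
hotel
golf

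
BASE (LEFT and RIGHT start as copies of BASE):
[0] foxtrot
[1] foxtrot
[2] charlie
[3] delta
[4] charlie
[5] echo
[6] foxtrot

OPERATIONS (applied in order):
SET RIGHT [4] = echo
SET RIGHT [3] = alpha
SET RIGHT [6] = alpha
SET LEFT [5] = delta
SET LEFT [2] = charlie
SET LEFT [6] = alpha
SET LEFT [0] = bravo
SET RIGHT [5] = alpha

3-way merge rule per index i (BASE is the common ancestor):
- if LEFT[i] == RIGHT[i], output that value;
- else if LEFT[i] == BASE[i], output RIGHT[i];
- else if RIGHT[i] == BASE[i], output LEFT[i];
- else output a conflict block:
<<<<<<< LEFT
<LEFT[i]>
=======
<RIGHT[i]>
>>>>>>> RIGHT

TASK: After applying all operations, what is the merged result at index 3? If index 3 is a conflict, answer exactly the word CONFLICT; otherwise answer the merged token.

Answer: alpha

Derivation:
Final LEFT:  [bravo, foxtrot, charlie, delta, charlie, delta, alpha]
Final RIGHT: [foxtrot, foxtrot, charlie, alpha, echo, alpha, alpha]
i=0: L=bravo, R=foxtrot=BASE -> take LEFT -> bravo
i=1: L=foxtrot R=foxtrot -> agree -> foxtrot
i=2: L=charlie R=charlie -> agree -> charlie
i=3: L=delta=BASE, R=alpha -> take RIGHT -> alpha
i=4: L=charlie=BASE, R=echo -> take RIGHT -> echo
i=5: BASE=echo L=delta R=alpha all differ -> CONFLICT
i=6: L=alpha R=alpha -> agree -> alpha
Index 3 -> alpha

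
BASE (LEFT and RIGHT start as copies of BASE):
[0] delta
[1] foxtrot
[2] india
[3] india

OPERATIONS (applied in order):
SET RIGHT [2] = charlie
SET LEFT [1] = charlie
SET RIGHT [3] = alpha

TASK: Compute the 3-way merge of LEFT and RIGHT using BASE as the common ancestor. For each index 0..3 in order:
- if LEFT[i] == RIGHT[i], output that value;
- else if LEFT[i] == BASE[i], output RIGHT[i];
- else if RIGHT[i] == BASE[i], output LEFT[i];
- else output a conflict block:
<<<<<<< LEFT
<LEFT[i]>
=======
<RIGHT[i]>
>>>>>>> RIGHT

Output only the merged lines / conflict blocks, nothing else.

Answer: delta
charlie
charlie
alpha

Derivation:
Final LEFT:  [delta, charlie, india, india]
Final RIGHT: [delta, foxtrot, charlie, alpha]
i=0: L=delta R=delta -> agree -> delta
i=1: L=charlie, R=foxtrot=BASE -> take LEFT -> charlie
i=2: L=india=BASE, R=charlie -> take RIGHT -> charlie
i=3: L=india=BASE, R=alpha -> take RIGHT -> alpha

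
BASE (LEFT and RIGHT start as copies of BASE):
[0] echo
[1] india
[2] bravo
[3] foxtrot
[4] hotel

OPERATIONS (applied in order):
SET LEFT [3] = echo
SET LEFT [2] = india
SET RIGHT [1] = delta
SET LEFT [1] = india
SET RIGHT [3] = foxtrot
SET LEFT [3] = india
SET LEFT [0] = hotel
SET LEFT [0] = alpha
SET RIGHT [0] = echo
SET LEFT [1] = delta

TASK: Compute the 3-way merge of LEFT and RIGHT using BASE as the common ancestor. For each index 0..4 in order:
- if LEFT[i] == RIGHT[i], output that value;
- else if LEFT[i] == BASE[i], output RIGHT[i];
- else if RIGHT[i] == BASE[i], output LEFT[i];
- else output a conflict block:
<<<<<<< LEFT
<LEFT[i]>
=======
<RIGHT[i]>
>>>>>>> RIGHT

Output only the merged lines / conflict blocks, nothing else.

Final LEFT:  [alpha, delta, india, india, hotel]
Final RIGHT: [echo, delta, bravo, foxtrot, hotel]
i=0: L=alpha, R=echo=BASE -> take LEFT -> alpha
i=1: L=delta R=delta -> agree -> delta
i=2: L=india, R=bravo=BASE -> take LEFT -> india
i=3: L=india, R=foxtrot=BASE -> take LEFT -> india
i=4: L=hotel R=hotel -> agree -> hotel

Answer: alpha
delta
india
india
hotel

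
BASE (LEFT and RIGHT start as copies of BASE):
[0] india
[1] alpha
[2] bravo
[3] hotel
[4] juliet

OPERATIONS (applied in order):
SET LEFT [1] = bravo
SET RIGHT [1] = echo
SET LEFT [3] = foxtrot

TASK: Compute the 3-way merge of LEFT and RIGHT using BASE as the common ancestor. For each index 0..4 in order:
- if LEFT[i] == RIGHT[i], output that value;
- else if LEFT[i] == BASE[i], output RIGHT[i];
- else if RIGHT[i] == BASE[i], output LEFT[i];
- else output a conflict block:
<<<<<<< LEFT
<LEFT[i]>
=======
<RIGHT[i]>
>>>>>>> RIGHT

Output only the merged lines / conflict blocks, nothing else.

Answer: india
<<<<<<< LEFT
bravo
=======
echo
>>>>>>> RIGHT
bravo
foxtrot
juliet

Derivation:
Final LEFT:  [india, bravo, bravo, foxtrot, juliet]
Final RIGHT: [india, echo, bravo, hotel, juliet]
i=0: L=india R=india -> agree -> india
i=1: BASE=alpha L=bravo R=echo all differ -> CONFLICT
i=2: L=bravo R=bravo -> agree -> bravo
i=3: L=foxtrot, R=hotel=BASE -> take LEFT -> foxtrot
i=4: L=juliet R=juliet -> agree -> juliet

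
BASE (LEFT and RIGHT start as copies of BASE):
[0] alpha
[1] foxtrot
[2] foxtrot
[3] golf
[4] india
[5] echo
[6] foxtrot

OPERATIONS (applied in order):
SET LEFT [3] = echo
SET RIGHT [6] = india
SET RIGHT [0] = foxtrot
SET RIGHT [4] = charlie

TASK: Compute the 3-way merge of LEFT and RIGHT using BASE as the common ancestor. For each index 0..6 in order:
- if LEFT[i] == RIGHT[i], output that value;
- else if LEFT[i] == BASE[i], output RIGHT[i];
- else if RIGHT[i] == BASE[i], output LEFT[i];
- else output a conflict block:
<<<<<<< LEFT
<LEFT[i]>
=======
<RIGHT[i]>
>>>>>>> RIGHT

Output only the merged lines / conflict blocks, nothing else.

Final LEFT:  [alpha, foxtrot, foxtrot, echo, india, echo, foxtrot]
Final RIGHT: [foxtrot, foxtrot, foxtrot, golf, charlie, echo, india]
i=0: L=alpha=BASE, R=foxtrot -> take RIGHT -> foxtrot
i=1: L=foxtrot R=foxtrot -> agree -> foxtrot
i=2: L=foxtrot R=foxtrot -> agree -> foxtrot
i=3: L=echo, R=golf=BASE -> take LEFT -> echo
i=4: L=india=BASE, R=charlie -> take RIGHT -> charlie
i=5: L=echo R=echo -> agree -> echo
i=6: L=foxtrot=BASE, R=india -> take RIGHT -> india

Answer: foxtrot
foxtrot
foxtrot
echo
charlie
echo
india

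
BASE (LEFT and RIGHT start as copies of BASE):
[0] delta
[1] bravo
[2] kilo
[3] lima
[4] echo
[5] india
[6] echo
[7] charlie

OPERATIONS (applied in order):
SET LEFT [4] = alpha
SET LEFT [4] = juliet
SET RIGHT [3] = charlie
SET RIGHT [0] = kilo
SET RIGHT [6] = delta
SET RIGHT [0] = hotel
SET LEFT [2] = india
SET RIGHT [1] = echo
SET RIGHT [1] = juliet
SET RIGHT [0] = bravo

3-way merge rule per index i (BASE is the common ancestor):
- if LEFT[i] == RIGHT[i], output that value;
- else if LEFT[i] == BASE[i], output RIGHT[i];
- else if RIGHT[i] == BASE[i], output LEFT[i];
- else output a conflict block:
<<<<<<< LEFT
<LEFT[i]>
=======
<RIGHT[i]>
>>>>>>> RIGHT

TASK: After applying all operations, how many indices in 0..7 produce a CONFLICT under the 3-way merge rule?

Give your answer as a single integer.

Final LEFT:  [delta, bravo, india, lima, juliet, india, echo, charlie]
Final RIGHT: [bravo, juliet, kilo, charlie, echo, india, delta, charlie]
i=0: L=delta=BASE, R=bravo -> take RIGHT -> bravo
i=1: L=bravo=BASE, R=juliet -> take RIGHT -> juliet
i=2: L=india, R=kilo=BASE -> take LEFT -> india
i=3: L=lima=BASE, R=charlie -> take RIGHT -> charlie
i=4: L=juliet, R=echo=BASE -> take LEFT -> juliet
i=5: L=india R=india -> agree -> india
i=6: L=echo=BASE, R=delta -> take RIGHT -> delta
i=7: L=charlie R=charlie -> agree -> charlie
Conflict count: 0

Answer: 0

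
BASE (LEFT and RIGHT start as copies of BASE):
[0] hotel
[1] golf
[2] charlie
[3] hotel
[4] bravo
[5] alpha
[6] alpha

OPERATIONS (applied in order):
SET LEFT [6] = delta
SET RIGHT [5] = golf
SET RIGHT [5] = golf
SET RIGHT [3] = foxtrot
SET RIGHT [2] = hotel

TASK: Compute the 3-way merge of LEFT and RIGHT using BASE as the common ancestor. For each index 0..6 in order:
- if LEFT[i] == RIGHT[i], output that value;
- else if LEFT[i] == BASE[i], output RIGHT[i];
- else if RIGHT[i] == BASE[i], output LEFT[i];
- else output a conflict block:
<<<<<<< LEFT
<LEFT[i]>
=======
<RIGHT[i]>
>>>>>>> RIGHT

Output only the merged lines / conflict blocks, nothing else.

Final LEFT:  [hotel, golf, charlie, hotel, bravo, alpha, delta]
Final RIGHT: [hotel, golf, hotel, foxtrot, bravo, golf, alpha]
i=0: L=hotel R=hotel -> agree -> hotel
i=1: L=golf R=golf -> agree -> golf
i=2: L=charlie=BASE, R=hotel -> take RIGHT -> hotel
i=3: L=hotel=BASE, R=foxtrot -> take RIGHT -> foxtrot
i=4: L=bravo R=bravo -> agree -> bravo
i=5: L=alpha=BASE, R=golf -> take RIGHT -> golf
i=6: L=delta, R=alpha=BASE -> take LEFT -> delta

Answer: hotel
golf
hotel
foxtrot
bravo
golf
delta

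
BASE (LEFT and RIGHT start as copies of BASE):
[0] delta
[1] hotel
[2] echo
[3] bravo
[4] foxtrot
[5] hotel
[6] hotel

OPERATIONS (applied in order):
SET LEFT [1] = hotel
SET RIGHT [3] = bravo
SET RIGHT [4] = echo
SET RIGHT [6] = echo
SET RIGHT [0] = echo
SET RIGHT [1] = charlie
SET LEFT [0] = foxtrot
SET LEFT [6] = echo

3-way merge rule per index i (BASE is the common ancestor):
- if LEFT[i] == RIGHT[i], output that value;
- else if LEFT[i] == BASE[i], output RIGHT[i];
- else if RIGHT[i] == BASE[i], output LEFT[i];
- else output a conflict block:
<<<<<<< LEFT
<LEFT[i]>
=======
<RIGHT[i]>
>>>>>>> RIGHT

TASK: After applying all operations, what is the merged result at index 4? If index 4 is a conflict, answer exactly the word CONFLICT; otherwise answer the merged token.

Final LEFT:  [foxtrot, hotel, echo, bravo, foxtrot, hotel, echo]
Final RIGHT: [echo, charlie, echo, bravo, echo, hotel, echo]
i=0: BASE=delta L=foxtrot R=echo all differ -> CONFLICT
i=1: L=hotel=BASE, R=charlie -> take RIGHT -> charlie
i=2: L=echo R=echo -> agree -> echo
i=3: L=bravo R=bravo -> agree -> bravo
i=4: L=foxtrot=BASE, R=echo -> take RIGHT -> echo
i=5: L=hotel R=hotel -> agree -> hotel
i=6: L=echo R=echo -> agree -> echo
Index 4 -> echo

Answer: echo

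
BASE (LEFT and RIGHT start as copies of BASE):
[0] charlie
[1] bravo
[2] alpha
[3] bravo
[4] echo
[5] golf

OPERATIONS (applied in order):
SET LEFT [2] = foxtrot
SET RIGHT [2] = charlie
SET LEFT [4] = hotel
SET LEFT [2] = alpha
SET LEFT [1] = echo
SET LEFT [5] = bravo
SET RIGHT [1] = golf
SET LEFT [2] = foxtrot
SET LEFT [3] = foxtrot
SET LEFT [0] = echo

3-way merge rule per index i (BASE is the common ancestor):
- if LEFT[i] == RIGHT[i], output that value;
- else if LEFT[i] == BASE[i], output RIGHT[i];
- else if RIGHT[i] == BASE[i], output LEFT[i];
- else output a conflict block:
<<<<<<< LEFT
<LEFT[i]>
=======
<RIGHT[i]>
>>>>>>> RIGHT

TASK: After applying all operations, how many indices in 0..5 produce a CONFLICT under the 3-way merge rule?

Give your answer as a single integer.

Answer: 2

Derivation:
Final LEFT:  [echo, echo, foxtrot, foxtrot, hotel, bravo]
Final RIGHT: [charlie, golf, charlie, bravo, echo, golf]
i=0: L=echo, R=charlie=BASE -> take LEFT -> echo
i=1: BASE=bravo L=echo R=golf all differ -> CONFLICT
i=2: BASE=alpha L=foxtrot R=charlie all differ -> CONFLICT
i=3: L=foxtrot, R=bravo=BASE -> take LEFT -> foxtrot
i=4: L=hotel, R=echo=BASE -> take LEFT -> hotel
i=5: L=bravo, R=golf=BASE -> take LEFT -> bravo
Conflict count: 2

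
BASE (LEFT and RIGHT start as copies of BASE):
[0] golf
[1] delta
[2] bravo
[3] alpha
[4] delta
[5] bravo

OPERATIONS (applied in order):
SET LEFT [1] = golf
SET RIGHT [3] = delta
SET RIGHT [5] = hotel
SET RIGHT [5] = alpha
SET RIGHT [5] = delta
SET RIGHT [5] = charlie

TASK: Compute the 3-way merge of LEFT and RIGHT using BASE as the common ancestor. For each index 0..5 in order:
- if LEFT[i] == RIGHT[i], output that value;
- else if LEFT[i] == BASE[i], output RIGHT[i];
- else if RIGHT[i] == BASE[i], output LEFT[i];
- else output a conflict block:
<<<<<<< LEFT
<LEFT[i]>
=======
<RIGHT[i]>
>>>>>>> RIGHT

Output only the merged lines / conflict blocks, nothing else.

Answer: golf
golf
bravo
delta
delta
charlie

Derivation:
Final LEFT:  [golf, golf, bravo, alpha, delta, bravo]
Final RIGHT: [golf, delta, bravo, delta, delta, charlie]
i=0: L=golf R=golf -> agree -> golf
i=1: L=golf, R=delta=BASE -> take LEFT -> golf
i=2: L=bravo R=bravo -> agree -> bravo
i=3: L=alpha=BASE, R=delta -> take RIGHT -> delta
i=4: L=delta R=delta -> agree -> delta
i=5: L=bravo=BASE, R=charlie -> take RIGHT -> charlie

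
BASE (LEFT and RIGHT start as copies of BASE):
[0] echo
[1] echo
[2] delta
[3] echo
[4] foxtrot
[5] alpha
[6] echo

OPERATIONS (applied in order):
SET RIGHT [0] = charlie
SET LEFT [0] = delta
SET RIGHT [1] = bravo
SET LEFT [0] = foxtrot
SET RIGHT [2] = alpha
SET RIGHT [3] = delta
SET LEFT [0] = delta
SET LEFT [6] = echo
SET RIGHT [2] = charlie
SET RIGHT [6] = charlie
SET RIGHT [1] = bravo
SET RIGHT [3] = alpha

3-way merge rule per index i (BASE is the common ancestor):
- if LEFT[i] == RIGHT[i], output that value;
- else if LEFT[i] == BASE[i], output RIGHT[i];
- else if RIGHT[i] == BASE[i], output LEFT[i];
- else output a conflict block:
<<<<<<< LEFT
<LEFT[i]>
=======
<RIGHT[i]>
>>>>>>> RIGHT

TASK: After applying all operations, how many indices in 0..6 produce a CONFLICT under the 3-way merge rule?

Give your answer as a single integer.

Final LEFT:  [delta, echo, delta, echo, foxtrot, alpha, echo]
Final RIGHT: [charlie, bravo, charlie, alpha, foxtrot, alpha, charlie]
i=0: BASE=echo L=delta R=charlie all differ -> CONFLICT
i=1: L=echo=BASE, R=bravo -> take RIGHT -> bravo
i=2: L=delta=BASE, R=charlie -> take RIGHT -> charlie
i=3: L=echo=BASE, R=alpha -> take RIGHT -> alpha
i=4: L=foxtrot R=foxtrot -> agree -> foxtrot
i=5: L=alpha R=alpha -> agree -> alpha
i=6: L=echo=BASE, R=charlie -> take RIGHT -> charlie
Conflict count: 1

Answer: 1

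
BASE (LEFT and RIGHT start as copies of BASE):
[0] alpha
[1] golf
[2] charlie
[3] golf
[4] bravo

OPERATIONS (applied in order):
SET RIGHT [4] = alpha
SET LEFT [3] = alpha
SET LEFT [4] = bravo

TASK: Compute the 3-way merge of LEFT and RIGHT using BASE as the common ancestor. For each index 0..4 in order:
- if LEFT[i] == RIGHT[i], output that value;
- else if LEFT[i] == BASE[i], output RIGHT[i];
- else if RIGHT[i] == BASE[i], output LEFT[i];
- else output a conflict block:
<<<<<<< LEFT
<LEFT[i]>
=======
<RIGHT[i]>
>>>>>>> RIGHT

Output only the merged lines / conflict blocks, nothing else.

Answer: alpha
golf
charlie
alpha
alpha

Derivation:
Final LEFT:  [alpha, golf, charlie, alpha, bravo]
Final RIGHT: [alpha, golf, charlie, golf, alpha]
i=0: L=alpha R=alpha -> agree -> alpha
i=1: L=golf R=golf -> agree -> golf
i=2: L=charlie R=charlie -> agree -> charlie
i=3: L=alpha, R=golf=BASE -> take LEFT -> alpha
i=4: L=bravo=BASE, R=alpha -> take RIGHT -> alpha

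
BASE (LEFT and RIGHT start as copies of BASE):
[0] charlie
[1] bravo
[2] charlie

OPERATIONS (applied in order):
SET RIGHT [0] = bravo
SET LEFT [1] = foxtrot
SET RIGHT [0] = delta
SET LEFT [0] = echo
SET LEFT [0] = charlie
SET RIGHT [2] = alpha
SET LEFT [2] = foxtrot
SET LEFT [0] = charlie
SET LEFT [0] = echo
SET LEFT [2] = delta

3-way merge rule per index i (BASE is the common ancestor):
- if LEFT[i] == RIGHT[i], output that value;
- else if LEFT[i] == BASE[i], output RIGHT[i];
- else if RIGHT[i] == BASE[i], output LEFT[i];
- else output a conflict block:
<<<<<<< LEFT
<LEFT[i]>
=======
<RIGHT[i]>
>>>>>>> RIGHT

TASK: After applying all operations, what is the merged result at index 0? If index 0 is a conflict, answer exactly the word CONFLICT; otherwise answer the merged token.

Answer: CONFLICT

Derivation:
Final LEFT:  [echo, foxtrot, delta]
Final RIGHT: [delta, bravo, alpha]
i=0: BASE=charlie L=echo R=delta all differ -> CONFLICT
i=1: L=foxtrot, R=bravo=BASE -> take LEFT -> foxtrot
i=2: BASE=charlie L=delta R=alpha all differ -> CONFLICT
Index 0 -> CONFLICT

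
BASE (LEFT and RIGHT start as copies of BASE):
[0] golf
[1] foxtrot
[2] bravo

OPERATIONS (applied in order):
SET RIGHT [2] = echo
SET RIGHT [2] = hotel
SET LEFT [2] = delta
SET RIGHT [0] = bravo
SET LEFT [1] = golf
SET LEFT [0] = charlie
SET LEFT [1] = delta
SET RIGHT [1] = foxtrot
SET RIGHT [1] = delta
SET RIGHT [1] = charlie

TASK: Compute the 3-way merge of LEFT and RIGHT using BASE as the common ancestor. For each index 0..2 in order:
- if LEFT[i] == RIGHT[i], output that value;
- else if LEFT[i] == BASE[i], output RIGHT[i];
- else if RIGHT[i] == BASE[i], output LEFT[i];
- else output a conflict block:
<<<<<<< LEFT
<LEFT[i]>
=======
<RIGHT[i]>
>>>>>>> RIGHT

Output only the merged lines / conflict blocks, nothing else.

Final LEFT:  [charlie, delta, delta]
Final RIGHT: [bravo, charlie, hotel]
i=0: BASE=golf L=charlie R=bravo all differ -> CONFLICT
i=1: BASE=foxtrot L=delta R=charlie all differ -> CONFLICT
i=2: BASE=bravo L=delta R=hotel all differ -> CONFLICT

Answer: <<<<<<< LEFT
charlie
=======
bravo
>>>>>>> RIGHT
<<<<<<< LEFT
delta
=======
charlie
>>>>>>> RIGHT
<<<<<<< LEFT
delta
=======
hotel
>>>>>>> RIGHT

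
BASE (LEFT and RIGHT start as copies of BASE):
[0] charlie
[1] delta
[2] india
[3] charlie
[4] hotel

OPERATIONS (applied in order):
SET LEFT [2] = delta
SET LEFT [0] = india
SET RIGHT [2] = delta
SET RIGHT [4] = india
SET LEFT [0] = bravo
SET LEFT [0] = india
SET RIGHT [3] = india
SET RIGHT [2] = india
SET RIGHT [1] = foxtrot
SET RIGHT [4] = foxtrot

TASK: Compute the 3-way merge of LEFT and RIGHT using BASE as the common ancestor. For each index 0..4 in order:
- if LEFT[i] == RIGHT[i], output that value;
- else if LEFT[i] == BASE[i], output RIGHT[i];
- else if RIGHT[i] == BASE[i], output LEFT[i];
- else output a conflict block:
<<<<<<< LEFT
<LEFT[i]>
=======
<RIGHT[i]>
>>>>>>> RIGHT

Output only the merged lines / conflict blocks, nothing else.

Answer: india
foxtrot
delta
india
foxtrot

Derivation:
Final LEFT:  [india, delta, delta, charlie, hotel]
Final RIGHT: [charlie, foxtrot, india, india, foxtrot]
i=0: L=india, R=charlie=BASE -> take LEFT -> india
i=1: L=delta=BASE, R=foxtrot -> take RIGHT -> foxtrot
i=2: L=delta, R=india=BASE -> take LEFT -> delta
i=3: L=charlie=BASE, R=india -> take RIGHT -> india
i=4: L=hotel=BASE, R=foxtrot -> take RIGHT -> foxtrot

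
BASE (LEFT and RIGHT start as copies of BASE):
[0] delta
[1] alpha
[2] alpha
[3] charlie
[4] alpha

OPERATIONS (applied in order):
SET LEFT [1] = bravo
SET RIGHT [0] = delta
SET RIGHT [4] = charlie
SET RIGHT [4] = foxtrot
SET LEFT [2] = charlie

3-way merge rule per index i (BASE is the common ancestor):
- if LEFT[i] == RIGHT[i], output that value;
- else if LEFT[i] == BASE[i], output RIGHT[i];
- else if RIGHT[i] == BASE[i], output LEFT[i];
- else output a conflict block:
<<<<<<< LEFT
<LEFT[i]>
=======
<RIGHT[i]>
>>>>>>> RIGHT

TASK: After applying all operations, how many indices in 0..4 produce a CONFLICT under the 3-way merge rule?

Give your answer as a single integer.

Answer: 0

Derivation:
Final LEFT:  [delta, bravo, charlie, charlie, alpha]
Final RIGHT: [delta, alpha, alpha, charlie, foxtrot]
i=0: L=delta R=delta -> agree -> delta
i=1: L=bravo, R=alpha=BASE -> take LEFT -> bravo
i=2: L=charlie, R=alpha=BASE -> take LEFT -> charlie
i=3: L=charlie R=charlie -> agree -> charlie
i=4: L=alpha=BASE, R=foxtrot -> take RIGHT -> foxtrot
Conflict count: 0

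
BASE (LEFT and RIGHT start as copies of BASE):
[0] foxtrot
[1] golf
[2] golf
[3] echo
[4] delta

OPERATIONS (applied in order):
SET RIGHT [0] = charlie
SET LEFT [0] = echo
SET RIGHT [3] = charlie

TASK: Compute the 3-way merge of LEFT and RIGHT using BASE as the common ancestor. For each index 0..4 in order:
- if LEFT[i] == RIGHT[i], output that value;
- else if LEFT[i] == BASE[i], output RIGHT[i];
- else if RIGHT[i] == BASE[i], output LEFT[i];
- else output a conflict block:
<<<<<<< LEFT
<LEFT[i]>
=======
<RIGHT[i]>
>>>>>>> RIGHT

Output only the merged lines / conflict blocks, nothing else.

Final LEFT:  [echo, golf, golf, echo, delta]
Final RIGHT: [charlie, golf, golf, charlie, delta]
i=0: BASE=foxtrot L=echo R=charlie all differ -> CONFLICT
i=1: L=golf R=golf -> agree -> golf
i=2: L=golf R=golf -> agree -> golf
i=3: L=echo=BASE, R=charlie -> take RIGHT -> charlie
i=4: L=delta R=delta -> agree -> delta

Answer: <<<<<<< LEFT
echo
=======
charlie
>>>>>>> RIGHT
golf
golf
charlie
delta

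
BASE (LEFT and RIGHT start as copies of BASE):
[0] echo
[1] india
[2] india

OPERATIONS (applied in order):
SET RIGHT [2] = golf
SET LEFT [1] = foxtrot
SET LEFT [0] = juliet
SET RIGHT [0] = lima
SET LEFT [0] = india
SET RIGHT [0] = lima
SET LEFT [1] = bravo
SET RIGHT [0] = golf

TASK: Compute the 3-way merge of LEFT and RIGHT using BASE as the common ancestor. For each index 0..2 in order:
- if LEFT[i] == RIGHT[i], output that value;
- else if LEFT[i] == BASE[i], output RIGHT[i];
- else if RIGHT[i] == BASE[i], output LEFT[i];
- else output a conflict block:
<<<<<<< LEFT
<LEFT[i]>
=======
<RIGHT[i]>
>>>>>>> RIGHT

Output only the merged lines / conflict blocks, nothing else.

Final LEFT:  [india, bravo, india]
Final RIGHT: [golf, india, golf]
i=0: BASE=echo L=india R=golf all differ -> CONFLICT
i=1: L=bravo, R=india=BASE -> take LEFT -> bravo
i=2: L=india=BASE, R=golf -> take RIGHT -> golf

Answer: <<<<<<< LEFT
india
=======
golf
>>>>>>> RIGHT
bravo
golf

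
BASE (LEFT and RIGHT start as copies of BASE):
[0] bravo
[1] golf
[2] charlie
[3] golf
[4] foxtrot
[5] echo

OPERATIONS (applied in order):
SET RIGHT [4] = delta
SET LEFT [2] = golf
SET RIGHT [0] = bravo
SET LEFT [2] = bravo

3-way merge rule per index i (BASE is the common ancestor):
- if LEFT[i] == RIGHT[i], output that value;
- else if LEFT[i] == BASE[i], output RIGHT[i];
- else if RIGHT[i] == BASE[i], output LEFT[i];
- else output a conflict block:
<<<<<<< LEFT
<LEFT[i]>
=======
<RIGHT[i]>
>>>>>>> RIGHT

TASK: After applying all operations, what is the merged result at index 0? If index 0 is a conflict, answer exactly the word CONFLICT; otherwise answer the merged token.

Final LEFT:  [bravo, golf, bravo, golf, foxtrot, echo]
Final RIGHT: [bravo, golf, charlie, golf, delta, echo]
i=0: L=bravo R=bravo -> agree -> bravo
i=1: L=golf R=golf -> agree -> golf
i=2: L=bravo, R=charlie=BASE -> take LEFT -> bravo
i=3: L=golf R=golf -> agree -> golf
i=4: L=foxtrot=BASE, R=delta -> take RIGHT -> delta
i=5: L=echo R=echo -> agree -> echo
Index 0 -> bravo

Answer: bravo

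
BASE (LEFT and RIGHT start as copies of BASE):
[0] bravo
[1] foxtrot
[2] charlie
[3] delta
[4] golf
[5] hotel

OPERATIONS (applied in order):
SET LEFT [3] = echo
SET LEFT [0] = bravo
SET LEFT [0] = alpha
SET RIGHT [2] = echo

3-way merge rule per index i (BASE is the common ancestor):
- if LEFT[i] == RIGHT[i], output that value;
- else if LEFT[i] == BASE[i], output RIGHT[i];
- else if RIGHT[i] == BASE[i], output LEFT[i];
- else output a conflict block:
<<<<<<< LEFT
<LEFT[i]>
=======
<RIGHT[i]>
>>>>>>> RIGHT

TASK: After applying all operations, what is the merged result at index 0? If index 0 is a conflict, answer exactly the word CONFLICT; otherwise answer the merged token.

Final LEFT:  [alpha, foxtrot, charlie, echo, golf, hotel]
Final RIGHT: [bravo, foxtrot, echo, delta, golf, hotel]
i=0: L=alpha, R=bravo=BASE -> take LEFT -> alpha
i=1: L=foxtrot R=foxtrot -> agree -> foxtrot
i=2: L=charlie=BASE, R=echo -> take RIGHT -> echo
i=3: L=echo, R=delta=BASE -> take LEFT -> echo
i=4: L=golf R=golf -> agree -> golf
i=5: L=hotel R=hotel -> agree -> hotel
Index 0 -> alpha

Answer: alpha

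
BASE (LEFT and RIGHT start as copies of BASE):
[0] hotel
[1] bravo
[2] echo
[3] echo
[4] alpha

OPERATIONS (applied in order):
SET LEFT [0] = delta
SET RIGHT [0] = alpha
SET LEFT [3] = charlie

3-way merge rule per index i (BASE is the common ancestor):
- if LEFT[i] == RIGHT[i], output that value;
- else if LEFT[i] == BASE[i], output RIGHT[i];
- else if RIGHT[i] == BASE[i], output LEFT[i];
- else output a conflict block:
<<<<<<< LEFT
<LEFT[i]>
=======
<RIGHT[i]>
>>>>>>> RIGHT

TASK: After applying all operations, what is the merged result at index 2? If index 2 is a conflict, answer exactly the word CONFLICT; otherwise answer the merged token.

Answer: echo

Derivation:
Final LEFT:  [delta, bravo, echo, charlie, alpha]
Final RIGHT: [alpha, bravo, echo, echo, alpha]
i=0: BASE=hotel L=delta R=alpha all differ -> CONFLICT
i=1: L=bravo R=bravo -> agree -> bravo
i=2: L=echo R=echo -> agree -> echo
i=3: L=charlie, R=echo=BASE -> take LEFT -> charlie
i=4: L=alpha R=alpha -> agree -> alpha
Index 2 -> echo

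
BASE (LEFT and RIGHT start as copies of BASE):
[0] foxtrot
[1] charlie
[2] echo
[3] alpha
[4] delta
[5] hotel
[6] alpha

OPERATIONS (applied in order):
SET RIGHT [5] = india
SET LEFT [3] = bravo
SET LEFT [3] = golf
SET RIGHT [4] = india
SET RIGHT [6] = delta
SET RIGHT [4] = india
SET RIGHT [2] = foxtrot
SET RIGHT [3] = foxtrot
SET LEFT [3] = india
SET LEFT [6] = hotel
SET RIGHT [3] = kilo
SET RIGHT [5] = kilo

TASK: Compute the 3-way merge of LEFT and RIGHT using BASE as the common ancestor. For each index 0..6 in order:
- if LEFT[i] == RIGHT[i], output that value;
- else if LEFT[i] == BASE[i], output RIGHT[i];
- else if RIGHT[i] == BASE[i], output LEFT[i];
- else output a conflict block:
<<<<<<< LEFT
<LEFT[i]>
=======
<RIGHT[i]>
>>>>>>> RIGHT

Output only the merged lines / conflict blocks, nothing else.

Answer: foxtrot
charlie
foxtrot
<<<<<<< LEFT
india
=======
kilo
>>>>>>> RIGHT
india
kilo
<<<<<<< LEFT
hotel
=======
delta
>>>>>>> RIGHT

Derivation:
Final LEFT:  [foxtrot, charlie, echo, india, delta, hotel, hotel]
Final RIGHT: [foxtrot, charlie, foxtrot, kilo, india, kilo, delta]
i=0: L=foxtrot R=foxtrot -> agree -> foxtrot
i=1: L=charlie R=charlie -> agree -> charlie
i=2: L=echo=BASE, R=foxtrot -> take RIGHT -> foxtrot
i=3: BASE=alpha L=india R=kilo all differ -> CONFLICT
i=4: L=delta=BASE, R=india -> take RIGHT -> india
i=5: L=hotel=BASE, R=kilo -> take RIGHT -> kilo
i=6: BASE=alpha L=hotel R=delta all differ -> CONFLICT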